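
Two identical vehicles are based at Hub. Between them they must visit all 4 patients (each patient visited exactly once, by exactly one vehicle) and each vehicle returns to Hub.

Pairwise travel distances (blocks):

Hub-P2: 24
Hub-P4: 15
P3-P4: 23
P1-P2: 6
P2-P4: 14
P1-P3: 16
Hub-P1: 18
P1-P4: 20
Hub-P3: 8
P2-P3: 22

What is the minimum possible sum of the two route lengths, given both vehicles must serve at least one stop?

69 blocks — the smallest possible combined total.

Check every non-empty split of the stops between the two vehicles; for each half take its own optimal tour:
  {P1} + {P2, P3, P4}: 36 + 59 = 95
  {P2} + {P1, P3, P4}: 48 + 59 = 107
  {P1, P2} + {P3, P4}: 48 + 46 = 94
  {P3} + {P1, P2, P4}: 16 + 53 = 69
  {P1, P3} + {P2, P4}: 42 + 53 = 95
  {P2, P3} + {P1, P4}: 54 + 53 = 107
  … (7 splits in total)
Best: vehicle 1 Hub → P3 → Hub = 16; vehicle 2 Hub → P1 → P2 → P4 → Hub = 53; combined 69.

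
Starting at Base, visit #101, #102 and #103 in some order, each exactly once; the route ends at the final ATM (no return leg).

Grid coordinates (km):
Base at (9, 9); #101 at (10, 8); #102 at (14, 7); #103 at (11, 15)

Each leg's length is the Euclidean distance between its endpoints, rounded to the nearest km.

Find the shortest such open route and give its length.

There are 3! = 6 possible orderings.
Base→#101→#102→#103: 1+4+9 = 14
Base→#101→#103→#102: 1+7+9 = 17
Base→#102→#101→#103: 5+4+7 = 16
Base→#102→#103→#101: 5+9+7 = 21
Base→#103→#101→#102: 6+7+4 = 17
Base→#103→#102→#101: 6+9+4 = 19
The minimum is 14.
One shortest path: Base → #101 → #102 → #103.

14 km — the minimum one-way total.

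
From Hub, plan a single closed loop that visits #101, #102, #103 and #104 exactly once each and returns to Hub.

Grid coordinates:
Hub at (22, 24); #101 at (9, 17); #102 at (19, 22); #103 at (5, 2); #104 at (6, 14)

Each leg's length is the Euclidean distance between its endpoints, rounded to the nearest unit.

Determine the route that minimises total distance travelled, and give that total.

Shortest round trip = 59.

Hub → #101 → #102 → #103 → #104 → Hub: 15+11+24+12+19 = 81
Hub → #101 → #102 → #104 → #103 → Hub: 15+11+15+12+28 = 81
Hub → #101 → #103 → #102 → #104 → Hub: 15+16+24+15+19 = 89
Hub → #101 → #103 → #104 → #102 → Hub: 15+16+12+15+4 = 62
Hub → #101 → #104 → #102 → #103 → Hub: 15+4+15+24+28 = 86
Hub → #101 → #104 → #103 → #102 → Hub: 15+4+12+24+4 = 59
Hub → #102 → #101 → #103 → #104 → Hub: 4+11+16+12+19 = 62
Hub → #102 → #101 → #104 → #103 → Hub: 4+11+4+12+28 = 59
Hub → #102 → #103 → #101 → #104 → Hub: 4+24+16+4+19 = 67
Hub → #102 → #104 → #101 → #103 → Hub: 4+15+4+16+28 = 67
Hub → #103 → #101 → #102 → #104 → Hub: 28+16+11+15+19 = 89
Hub → #103 → #102 → #101 → #104 → Hub: 28+24+11+4+19 = 86
The minimum is 59.
One optimal route: Hub → #101 → #104 → #103 → #102 → Hub (or its reverse).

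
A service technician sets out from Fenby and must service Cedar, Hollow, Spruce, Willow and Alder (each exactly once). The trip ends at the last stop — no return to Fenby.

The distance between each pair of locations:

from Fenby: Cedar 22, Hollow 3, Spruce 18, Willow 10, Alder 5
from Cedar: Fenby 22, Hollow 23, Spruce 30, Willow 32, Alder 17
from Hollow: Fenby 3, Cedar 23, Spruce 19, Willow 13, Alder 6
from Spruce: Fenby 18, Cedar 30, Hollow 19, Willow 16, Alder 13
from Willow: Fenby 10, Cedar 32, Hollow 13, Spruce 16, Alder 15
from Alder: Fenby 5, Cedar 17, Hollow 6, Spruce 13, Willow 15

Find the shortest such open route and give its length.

There are 5! = 120 possible orderings.
Fenby → Cedar → Hollow → Spruce → Willow → Alder: 22+23+19+16+15 = 95
Fenby → Cedar → Hollow → Spruce → Alder → Willow: 22+23+19+13+15 = 92
Fenby → Cedar → Hollow → Willow → Spruce → Alder: 22+23+13+16+13 = 87
Fenby → Cedar → Hollow → Willow → Alder → Spruce: 22+23+13+15+13 = 86
Fenby → Cedar → Hollow → Alder → Spruce → Willow: 22+23+6+13+16 = 80
Fenby → Cedar → Hollow → Alder → Willow → Spruce: 22+23+6+15+16 = 82
Fenby → Cedar → Spruce → Hollow → Willow → Alder: 22+30+19+13+15 = 99
Fenby → Cedar → Spruce → Hollow → Alder → Willow: 22+30+19+6+15 = 92
Fenby → Cedar → Spruce → Willow → Hollow → Alder: 22+30+16+13+6 = 87
Fenby → Cedar → Spruce → Willow → Alder → Hollow: 22+30+16+15+6 = 89
Fenby → Cedar → Spruce → Alder → Hollow → Willow: 22+30+13+6+13 = 84
Fenby → Cedar → Spruce → Alder → Willow → Hollow: 22+30+13+15+13 = 93
Fenby → Cedar → Willow → Hollow → Spruce → Alder: 22+32+13+19+13 = 99
Fenby → Cedar → Willow → Hollow → Alder → Spruce: 22+32+13+6+13 = 86
… (106 more)
Fenby → Hollow → Willow → Spruce → Alder → Cedar: 3+13+16+13+17 = 62  ← best
The minimum is 62.
One shortest path: Fenby → Hollow → Willow → Spruce → Alder → Cedar.

Shortest open route: 62.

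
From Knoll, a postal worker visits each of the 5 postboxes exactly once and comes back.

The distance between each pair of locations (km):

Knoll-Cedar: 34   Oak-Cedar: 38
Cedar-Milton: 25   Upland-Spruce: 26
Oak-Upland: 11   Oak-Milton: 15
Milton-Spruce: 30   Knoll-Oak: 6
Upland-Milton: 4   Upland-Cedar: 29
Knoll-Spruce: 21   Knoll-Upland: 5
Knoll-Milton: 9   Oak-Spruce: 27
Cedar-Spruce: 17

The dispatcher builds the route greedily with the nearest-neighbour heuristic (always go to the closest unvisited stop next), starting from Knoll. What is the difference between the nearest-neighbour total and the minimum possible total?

From Knoll: Upland=5, Oak=6, Milton=9, Spruce=21, Cedar=34 → choose Upland (5).
From Upland: Milton=4, Oak=11, Spruce=26, Cedar=29 → choose Milton (4).
From Milton: Oak=15, Cedar=25, Spruce=30 → choose Oak (15).
From Oak: Spruce=27, Cedar=38 → choose Spruce (27).
From Spruce: Cedar=17 → choose Cedar (17).
NN route Knoll → Upland → Milton → Oak → Spruce → Cedar → Knoll costs 102.
Optimal: Knoll → Oak → Upland → Milton → Cedar → Spruce → Knoll costs 84 (by enumerating all 60 distinct tours).
Excess = 102 − 84 = 18.

The nearest-neighbour route is 18 km longer than optimal.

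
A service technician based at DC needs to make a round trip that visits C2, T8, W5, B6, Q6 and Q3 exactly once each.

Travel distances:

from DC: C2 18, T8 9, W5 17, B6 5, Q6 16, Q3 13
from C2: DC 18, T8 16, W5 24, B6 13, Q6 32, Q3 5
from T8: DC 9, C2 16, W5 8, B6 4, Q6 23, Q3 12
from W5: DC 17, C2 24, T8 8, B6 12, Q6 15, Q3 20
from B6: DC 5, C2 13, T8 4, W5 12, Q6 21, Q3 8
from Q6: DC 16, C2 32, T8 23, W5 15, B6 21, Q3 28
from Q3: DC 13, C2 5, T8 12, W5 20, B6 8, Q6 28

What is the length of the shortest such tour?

With 6 stops there are 6!/2 = 360 distinct round trips (a route and its reverse cost the same).
DC → C2 → T8 → W5 → B6 → Q6 → Q3 → DC: 18+16+8+12+21+28+13 = 116
DC → C2 → T8 → W5 → B6 → Q3 → Q6 → DC: 18+16+8+12+8+28+16 = 106
DC → C2 → T8 → W5 → Q6 → B6 → Q3 → DC: 18+16+8+15+21+8+13 = 99
DC → C2 → T8 → W5 → Q6 → Q3 → B6 → DC: 18+16+8+15+28+8+5 = 98
DC → C2 → T8 → W5 → Q3 → B6 → Q6 → DC: 18+16+8+20+8+21+16 = 107
DC → C2 → T8 → W5 → Q3 → Q6 → B6 → DC: 18+16+8+20+28+21+5 = 116
DC → C2 → T8 → B6 → W5 → Q6 → Q3 → DC: 18+16+4+12+15+28+13 = 106
DC → C2 → T8 → B6 → W5 → Q3 → Q6 → DC: 18+16+4+12+20+28+16 = 114
… (352 more)
DC → B6 → Q3 → C2 → T8 → W5 → Q6 → DC: 5+8+5+16+8+15+16 = 73  ← best
The minimum is 73.
One optimal route: DC → B6 → Q3 → C2 → T8 → W5 → Q6 → DC (or its reverse).

73 — the shortest possible round trip.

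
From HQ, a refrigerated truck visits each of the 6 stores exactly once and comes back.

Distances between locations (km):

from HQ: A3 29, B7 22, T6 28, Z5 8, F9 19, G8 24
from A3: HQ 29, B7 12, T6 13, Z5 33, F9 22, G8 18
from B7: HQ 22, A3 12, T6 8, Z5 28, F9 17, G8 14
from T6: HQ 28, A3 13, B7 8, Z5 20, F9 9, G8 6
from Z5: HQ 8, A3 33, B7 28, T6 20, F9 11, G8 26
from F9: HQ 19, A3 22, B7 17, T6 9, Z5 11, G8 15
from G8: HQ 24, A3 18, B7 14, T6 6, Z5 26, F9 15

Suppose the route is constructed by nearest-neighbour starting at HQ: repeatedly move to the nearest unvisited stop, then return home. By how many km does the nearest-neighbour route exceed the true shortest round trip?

From HQ: Z5=8, F9=19, B7=22, G8=24, T6=28, A3=29 → choose Z5 (8).
From Z5: F9=11, T6=20, G8=26, B7=28, A3=33 → choose F9 (11).
From F9: T6=9, G8=15, B7=17, A3=22 → choose T6 (9).
From T6: G8=6, B7=8, A3=13 → choose G8 (6).
From G8: B7=14, A3=18 → choose B7 (14).
From B7: A3=12 → choose A3 (12).
NN route HQ → Z5 → F9 → T6 → G8 → B7 → A3 → HQ costs 89.
Optimal: HQ → B7 → A3 → G8 → T6 → F9 → Z5 → HQ costs 86 (by enumerating all 360 distinct tours).
Excess = 89 − 86 = 3.

Excess over optimum: 3 km.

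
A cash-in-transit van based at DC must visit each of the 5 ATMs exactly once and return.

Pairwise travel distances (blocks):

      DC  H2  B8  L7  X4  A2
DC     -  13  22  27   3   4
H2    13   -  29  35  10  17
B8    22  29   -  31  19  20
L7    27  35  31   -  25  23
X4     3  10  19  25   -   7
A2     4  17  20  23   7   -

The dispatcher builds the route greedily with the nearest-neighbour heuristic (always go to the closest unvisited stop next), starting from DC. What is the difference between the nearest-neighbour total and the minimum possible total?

DC: X4=3, A2=4, H2=13, B8=22, L7=27 ⇒ X4
X4: A2=7, H2=10, B8=19, L7=25 ⇒ A2
A2: H2=17, B8=20, L7=23 ⇒ H2
H2: B8=29, L7=35 ⇒ B8
B8: L7=31 ⇒ L7
NN route DC → X4 → A2 → H2 → B8 → L7 → DC costs 114.
Optimal: DC → H2 → X4 → B8 → L7 → A2 → DC costs 100 (by enumerating all 60 distinct tours).
Excess = 114 − 100 = 14.

Excess over optimum: 14 blocks.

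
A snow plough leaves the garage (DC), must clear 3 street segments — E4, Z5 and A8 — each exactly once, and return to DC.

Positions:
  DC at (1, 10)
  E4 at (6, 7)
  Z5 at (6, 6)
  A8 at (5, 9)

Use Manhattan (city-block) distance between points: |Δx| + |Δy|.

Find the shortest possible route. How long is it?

DC - E4 - Z5 - A8 - DC: 8+1+4+5 = 18
DC - E4 - A8 - Z5 - DC: 8+3+4+9 = 24
DC - Z5 - E4 - A8 - DC: 9+1+3+5 = 18
The minimum is 18.
One optimal route: DC → E4 → Z5 → A8 → DC (or its reverse).

Shortest round trip = 18.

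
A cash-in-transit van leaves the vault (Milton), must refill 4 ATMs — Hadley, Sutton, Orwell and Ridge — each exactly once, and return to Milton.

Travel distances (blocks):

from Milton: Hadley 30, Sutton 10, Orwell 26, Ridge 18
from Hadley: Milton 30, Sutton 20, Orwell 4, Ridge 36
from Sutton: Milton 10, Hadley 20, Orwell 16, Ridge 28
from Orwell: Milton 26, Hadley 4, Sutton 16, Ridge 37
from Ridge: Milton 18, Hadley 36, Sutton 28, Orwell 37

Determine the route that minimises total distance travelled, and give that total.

Minimum total distance: 84 blocks.

With 4 stops there are 4!/2 = 12 distinct round trips (a route and its reverse cost the same).
Milton - Hadley - Sutton - Orwell - Ridge - Milton: 30+20+16+37+18 = 121
Milton - Hadley - Sutton - Ridge - Orwell - Milton: 30+20+28+37+26 = 141
Milton - Hadley - Orwell - Sutton - Ridge - Milton: 30+4+16+28+18 = 96
Milton - Hadley - Orwell - Ridge - Sutton - Milton: 30+4+37+28+10 = 109
Milton - Hadley - Ridge - Sutton - Orwell - Milton: 30+36+28+16+26 = 136
Milton - Hadley - Ridge - Orwell - Sutton - Milton: 30+36+37+16+10 = 129
Milton - Sutton - Hadley - Orwell - Ridge - Milton: 10+20+4+37+18 = 89
Milton - Sutton - Hadley - Ridge - Orwell - Milton: 10+20+36+37+26 = 129
Milton - Sutton - Orwell - Hadley - Ridge - Milton: 10+16+4+36+18 = 84
Milton - Sutton - Ridge - Hadley - Orwell - Milton: 10+28+36+4+26 = 104
Milton - Orwell - Hadley - Sutton - Ridge - Milton: 26+4+20+28+18 = 96
Milton - Orwell - Sutton - Hadley - Ridge - Milton: 26+16+20+36+18 = 116
The minimum is 84.
One optimal route: Milton → Sutton → Orwell → Hadley → Ridge → Milton (or its reverse).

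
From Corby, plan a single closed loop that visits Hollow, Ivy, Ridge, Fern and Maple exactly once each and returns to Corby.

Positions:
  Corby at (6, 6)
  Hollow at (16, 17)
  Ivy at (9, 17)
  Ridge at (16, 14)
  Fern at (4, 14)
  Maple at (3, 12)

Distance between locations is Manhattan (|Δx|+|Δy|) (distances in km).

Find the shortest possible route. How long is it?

There are 60 distinct closed tours to check (reversals are equivalent).
Corby→Hollow→Ivy→Ridge→Fern→Maple→Corby: 21+7+10+12+3+9 = 62
Corby→Hollow→Ivy→Ridge→Maple→Fern→Corby: 21+7+10+15+3+10 = 66
Corby→Hollow→Ivy→Fern→Ridge→Maple→Corby: 21+7+8+12+15+9 = 72
Corby→Hollow→Ivy→Fern→Maple→Ridge→Corby: 21+7+8+3+15+18 = 72
Corby→Hollow→Ivy→Maple→Ridge→Fern→Corby: 21+7+11+15+12+10 = 76
Corby→Hollow→Ivy→Maple→Fern→Ridge→Corby: 21+7+11+3+12+18 = 72
Corby→Hollow→Ridge→Ivy→Fern→Maple→Corby: 21+3+10+8+3+9 = 54
Corby→Hollow→Ridge→Ivy→Maple→Fern→Corby: 21+3+10+11+3+10 = 58
Corby→Hollow→Ridge→Fern→Ivy→Maple→Corby: 21+3+12+8+11+9 = 64
Corby→Hollow→Ridge→Fern→Maple→Ivy→Corby: 21+3+12+3+11+14 = 64
Corby→Hollow→Ridge→Maple→Ivy→Fern→Corby: 21+3+15+11+8+10 = 68
Corby→Hollow→Ridge→Maple→Fern→Ivy→Corby: 21+3+15+3+8+14 = 64
Corby→Hollow→Fern→Ivy→Ridge→Maple→Corby: 21+15+8+10+15+9 = 78
Corby→Hollow→Fern→Ivy→Maple→Ridge→Corby: 21+15+8+11+15+18 = 88
… (46 more)
Corby→Ivy→Hollow→Ridge→Fern→Maple→Corby: 14+7+3+12+3+9 = 48  ← best
The minimum is 48.
One optimal route: Corby → Ivy → Hollow → Ridge → Fern → Maple → Corby (or its reverse).

Shortest round trip = 48 km.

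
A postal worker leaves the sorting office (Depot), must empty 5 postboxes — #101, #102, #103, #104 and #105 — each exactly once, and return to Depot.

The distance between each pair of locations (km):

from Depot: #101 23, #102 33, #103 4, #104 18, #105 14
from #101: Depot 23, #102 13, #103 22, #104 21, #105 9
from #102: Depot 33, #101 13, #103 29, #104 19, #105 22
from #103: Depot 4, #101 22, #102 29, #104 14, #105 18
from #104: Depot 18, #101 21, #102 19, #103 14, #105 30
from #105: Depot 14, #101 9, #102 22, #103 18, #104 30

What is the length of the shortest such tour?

With 5 stops there are 5!/2 = 60 distinct round trips (a route and its reverse cost the same).
Depot - #101 - #102 - #103 - #104 - #105 - Depot: 23+13+29+14+30+14 = 123
Depot - #101 - #102 - #103 - #105 - #104 - Depot: 23+13+29+18+30+18 = 131
Depot - #101 - #102 - #104 - #103 - #105 - Depot: 23+13+19+14+18+14 = 101
Depot - #101 - #102 - #104 - #105 - #103 - Depot: 23+13+19+30+18+4 = 107
Depot - #101 - #102 - #105 - #103 - #104 - Depot: 23+13+22+18+14+18 = 108
Depot - #101 - #102 - #105 - #104 - #103 - Depot: 23+13+22+30+14+4 = 106
Depot - #101 - #103 - #102 - #104 - #105 - Depot: 23+22+29+19+30+14 = 137
Depot - #101 - #103 - #102 - #105 - #104 - Depot: 23+22+29+22+30+18 = 144
Depot - #101 - #103 - #104 - #102 - #105 - Depot: 23+22+14+19+22+14 = 114
Depot - #101 - #103 - #104 - #105 - #102 - Depot: 23+22+14+30+22+33 = 144
Depot - #101 - #103 - #105 - #102 - #104 - Depot: 23+22+18+22+19+18 = 122
Depot - #101 - #103 - #105 - #104 - #102 - Depot: 23+22+18+30+19+33 = 145
Depot - #101 - #104 - #102 - #103 - #105 - Depot: 23+21+19+29+18+14 = 124
Depot - #101 - #104 - #102 - #105 - #103 - Depot: 23+21+19+22+18+4 = 107
… (46 more)
Depot - #103 - #104 - #102 - #101 - #105 - Depot: 4+14+19+13+9+14 = 73  ← best
The minimum is 73.
One optimal route: Depot → #103 → #104 → #102 → #101 → #105 → Depot (or its reverse).

Minimum total distance: 73 km.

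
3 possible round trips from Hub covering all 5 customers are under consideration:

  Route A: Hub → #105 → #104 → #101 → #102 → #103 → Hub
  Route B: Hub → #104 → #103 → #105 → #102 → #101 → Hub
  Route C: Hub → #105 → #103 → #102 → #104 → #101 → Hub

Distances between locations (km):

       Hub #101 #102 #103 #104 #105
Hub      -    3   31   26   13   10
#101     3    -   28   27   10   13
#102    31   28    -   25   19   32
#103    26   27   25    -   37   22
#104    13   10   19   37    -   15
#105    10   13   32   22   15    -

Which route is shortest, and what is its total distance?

Shortest is Route C, total 89 km.

Route A: 10 + 15 + 10 + 28 + 25 + 26 = 114
Route B: 13 + 37 + 22 + 32 + 28 + 3 = 135
Route C: 10 + 22 + 25 + 19 + 10 + 3 = 89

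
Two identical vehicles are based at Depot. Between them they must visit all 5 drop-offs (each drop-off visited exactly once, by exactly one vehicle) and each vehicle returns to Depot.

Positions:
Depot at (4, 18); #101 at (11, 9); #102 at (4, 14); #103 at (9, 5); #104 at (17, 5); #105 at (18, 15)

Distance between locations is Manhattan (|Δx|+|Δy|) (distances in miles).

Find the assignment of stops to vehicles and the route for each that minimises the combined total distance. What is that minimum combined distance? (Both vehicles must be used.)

Minimum combined distance: 66 miles.

Try each way of splitting the stops between the two vehicles (each non-empty) and, for each split, find the best tour for each vehicle:
  {#101} + {#102, #103, #104, #105}: 32 + 54 = 86
  {#102} + {#101, #103, #104, #105}: 8 + 58 = 66
  {#101, #102} + {#103, #104, #105}: 32 + 54 = 86
  {#103} + {#101, #102, #104, #105}: 36 + 54 = 90
  {#101, #103} + {#102, #104, #105}: 40 + 54 = 94
  {#102, #103} + {#101, #104, #105}: 36 + 54 = 90
  … (15 splits in total)
Best: vehicle 1 Depot → #102 → Depot = 8; vehicle 2 Depot → #101 → #103 → #104 → #105 → Depot = 58; combined 66.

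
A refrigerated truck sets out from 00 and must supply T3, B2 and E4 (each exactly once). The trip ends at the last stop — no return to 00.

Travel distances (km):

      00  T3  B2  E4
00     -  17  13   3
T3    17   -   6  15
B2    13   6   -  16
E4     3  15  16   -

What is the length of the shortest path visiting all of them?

There are 3! = 6 possible orderings.
00 → T3 → B2 → E4: 17+6+16 = 39
00 → T3 → E4 → B2: 17+15+16 = 48
00 → B2 → T3 → E4: 13+6+15 = 34
00 → B2 → E4 → T3: 13+16+15 = 44
00 → E4 → T3 → B2: 3+15+6 = 24
00 → E4 → B2 → T3: 3+16+6 = 25
The minimum is 24.
One shortest path: 00 → E4 → T3 → B2.

24 km — the minimum one-way total.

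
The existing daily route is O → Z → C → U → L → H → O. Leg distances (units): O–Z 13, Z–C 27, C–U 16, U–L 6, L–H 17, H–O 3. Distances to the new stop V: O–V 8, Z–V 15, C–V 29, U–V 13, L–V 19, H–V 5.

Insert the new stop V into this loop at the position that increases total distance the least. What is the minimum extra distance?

Adding 7 by placing V on the L–H leg.

Insertion cost between consecutive stops i–j is d(i,V) + d(V,j) − d(i,j):
  between O and Z: 8 + 15 − 13 = 10
  between Z and C: 15 + 29 − 27 = 17
  between C and U: 29 + 13 − 16 = 26
  between U and L: 13 + 19 − 6 = 26
  between L and H: 19 + 5 − 17 = 7
  between H and O: 5 + 8 − 3 = 10
Cheapest insertion is between L and H, adding 7.
New total = 82 + 7 = 89.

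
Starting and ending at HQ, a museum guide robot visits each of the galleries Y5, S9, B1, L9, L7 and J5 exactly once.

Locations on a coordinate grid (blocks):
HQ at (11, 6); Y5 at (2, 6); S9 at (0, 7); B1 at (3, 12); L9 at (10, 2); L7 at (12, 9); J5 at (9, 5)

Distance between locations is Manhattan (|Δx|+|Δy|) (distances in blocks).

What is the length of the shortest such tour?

HQ → Y5 → S9 → B1 → L9 → L7 → J5 → HQ: 9+3+8+17+9+7+3 = 56
HQ → Y5 → S9 → B1 → L9 → J5 → L7 → HQ: 9+3+8+17+4+7+4 = 52
HQ → Y5 → S9 → B1 → L7 → L9 → J5 → HQ: 9+3+8+12+9+4+3 = 48
HQ → Y5 → S9 → B1 → L7 → J5 → L9 → HQ: 9+3+8+12+7+4+5 = 48
HQ → Y5 → S9 → B1 → J5 → L9 → L7 → HQ: 9+3+8+13+4+9+4 = 50
HQ → Y5 → S9 → B1 → J5 → L7 → L9 → HQ: 9+3+8+13+7+9+5 = 54
HQ → Y5 → S9 → L9 → B1 → L7 → J5 → HQ: 9+3+15+17+12+7+3 = 66
HQ → Y5 → S9 → L9 → B1 → J5 → L7 → HQ: 9+3+15+17+13+7+4 = 68
… (352 more)
HQ → L9 → J5 → Y5 → S9 → B1 → L7 → HQ: 5+4+8+3+8+12+4 = 44  ← best
The minimum is 44.
One optimal route: HQ → L9 → J5 → Y5 → S9 → B1 → L7 → HQ (or its reverse).

Shortest round trip = 44 blocks.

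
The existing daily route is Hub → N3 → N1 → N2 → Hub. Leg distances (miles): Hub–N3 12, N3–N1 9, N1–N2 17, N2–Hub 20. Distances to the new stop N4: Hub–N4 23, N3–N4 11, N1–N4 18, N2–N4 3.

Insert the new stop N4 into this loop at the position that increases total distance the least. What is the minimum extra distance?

Adding 4 miles by placing N4 on the N1–N2 leg.

Insertion cost between consecutive stops i–j is d(i,N4) + d(N4,j) − d(i,j):
  between Hub and N3: 23 + 11 − 12 = 22
  between N3 and N1: 11 + 18 − 9 = 20
  between N1 and N2: 18 + 3 − 17 = 4
  between N2 and Hub: 3 + 23 − 20 = 6
Cheapest insertion is between N1 and N2, adding 4.
New total = 58 + 4 = 62.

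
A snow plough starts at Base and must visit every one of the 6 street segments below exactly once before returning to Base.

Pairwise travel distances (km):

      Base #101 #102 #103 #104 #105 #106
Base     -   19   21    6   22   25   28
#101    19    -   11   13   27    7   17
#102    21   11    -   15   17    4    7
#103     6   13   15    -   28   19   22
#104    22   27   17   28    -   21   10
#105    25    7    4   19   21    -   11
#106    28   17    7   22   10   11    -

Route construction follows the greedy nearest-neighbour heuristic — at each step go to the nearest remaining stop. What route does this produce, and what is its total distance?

69 km along Base → #103 → #101 → #105 → #102 → #106 → #104 → Base.

From Base: distances to unvisited — #103=6, #101=19, #102=21, #104=22, #105=25, #106=28. Nearest is #103 (6).
From #103: distances to unvisited — #101=13, #102=15, #105=19, #106=22, #104=28. Nearest is #101 (13).
From #101: distances to unvisited — #105=7, #102=11, #106=17, #104=27. Nearest is #105 (7).
From #105: distances to unvisited — #102=4, #106=11, #104=21. Nearest is #102 (4).
From #102: distances to unvisited — #106=7, #104=17. Nearest is #106 (7).
From #106: distances to unvisited — #104=10. Nearest is #104 (10).
Return #104→Base: 22.
Total = 6 + 13 + 7 + 4 + 7 + 10 + 22 = 69.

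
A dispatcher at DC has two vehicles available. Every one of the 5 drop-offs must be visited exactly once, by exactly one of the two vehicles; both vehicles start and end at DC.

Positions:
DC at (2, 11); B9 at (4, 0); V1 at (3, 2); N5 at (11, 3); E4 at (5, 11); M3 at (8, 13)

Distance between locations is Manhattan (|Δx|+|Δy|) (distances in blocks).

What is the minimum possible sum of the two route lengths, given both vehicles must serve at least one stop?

50 blocks — the smallest possible combined total.

Try each way of splitting the stops between the two vehicles (each non-empty) and, for each split, find the best tour for each vehicle:
  {B9} + {V1, N5, E4, M3}: 26 + 40 = 66
  {V1} + {B9, N5, E4, M3}: 20 + 44 = 64
  {B9, V1} + {N5, E4, M3}: 26 + 38 = 64
  {N5} + {B9, V1, E4, M3}: 34 + 38 = 72
  {B9, N5} + {V1, E4, M3}: 40 + 34 = 74
  {V1, N5} + {B9, E4, M3}: 36 + 38 = 74
  … (15 splits in total)
  {E4} + {B9, V1, N5, M3}: 6 + 44 = 50  ← best
Best: vehicle 1 DC → E4 → DC = 6; vehicle 2 DC → V1 → B9 → N5 → M3 → DC = 44; combined 50.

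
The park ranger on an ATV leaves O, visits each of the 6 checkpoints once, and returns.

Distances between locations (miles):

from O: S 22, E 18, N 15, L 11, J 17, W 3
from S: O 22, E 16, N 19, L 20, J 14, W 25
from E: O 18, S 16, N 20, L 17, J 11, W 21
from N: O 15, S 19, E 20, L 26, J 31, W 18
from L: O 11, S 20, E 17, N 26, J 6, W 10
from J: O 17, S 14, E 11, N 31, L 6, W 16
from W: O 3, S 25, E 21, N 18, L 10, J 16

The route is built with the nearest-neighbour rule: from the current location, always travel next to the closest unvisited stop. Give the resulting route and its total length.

80 miles along O → W → L → J → E → S → N → O.

At O the remaining stops are W 3, L 11, N 15, J 17, E 18, S 22; go to W.
At W the remaining stops are L 10, J 16, N 18, E 21, S 25; go to L.
At L the remaining stops are J 6, E 17, S 20, N 26; go to J.
At J the remaining stops are E 11, S 14, N 31; go to E.
At E the remaining stops are S 16, N 20; go to S.
At S the remaining stops are N 19; go to N.
Return N→O: 15.
Total = 3 + 10 + 6 + 11 + 16 + 19 + 15 = 80.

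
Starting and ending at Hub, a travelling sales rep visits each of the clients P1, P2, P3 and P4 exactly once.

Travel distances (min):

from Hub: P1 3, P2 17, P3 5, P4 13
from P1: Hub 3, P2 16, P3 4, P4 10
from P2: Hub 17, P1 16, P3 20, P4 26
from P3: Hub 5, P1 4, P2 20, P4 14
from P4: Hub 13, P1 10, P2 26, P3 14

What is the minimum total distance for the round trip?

Minimum total distance: 62 min.

With 4 stops there are 4!/2 = 12 distinct round trips (a route and its reverse cost the same).
Hub-P1-P2-P3-P4-Hub: 3+16+20+14+13 = 66
Hub-P1-P2-P4-P3-Hub: 3+16+26+14+5 = 64
Hub-P1-P3-P2-P4-Hub: 3+4+20+26+13 = 66
Hub-P1-P3-P4-P2-Hub: 3+4+14+26+17 = 64
Hub-P1-P4-P2-P3-Hub: 3+10+26+20+5 = 64
Hub-P1-P4-P3-P2-Hub: 3+10+14+20+17 = 64
Hub-P2-P1-P3-P4-Hub: 17+16+4+14+13 = 64
Hub-P2-P1-P4-P3-Hub: 17+16+10+14+5 = 62
Hub-P2-P3-P1-P4-Hub: 17+20+4+10+13 = 64
Hub-P2-P4-P1-P3-Hub: 17+26+10+4+5 = 62
Hub-P3-P1-P2-P4-Hub: 5+4+16+26+13 = 64
Hub-P3-P2-P1-P4-Hub: 5+20+16+10+13 = 64
The minimum is 62.
One optimal route: Hub → P2 → P1 → P4 → P3 → Hub (or its reverse).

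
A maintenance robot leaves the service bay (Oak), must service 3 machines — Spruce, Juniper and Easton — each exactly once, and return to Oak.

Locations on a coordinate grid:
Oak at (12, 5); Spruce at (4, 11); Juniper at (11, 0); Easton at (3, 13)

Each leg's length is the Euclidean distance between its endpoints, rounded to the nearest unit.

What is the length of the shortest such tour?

There are 3 distinct closed tours to check (reversals are equivalent).
Oak - Spruce - Juniper - Easton - Oak: 10+13+15+12 = 50
Oak - Spruce - Easton - Juniper - Oak: 10+2+15+5 = 32
Oak - Juniper - Spruce - Easton - Oak: 5+13+2+12 = 32
The minimum is 32.
One optimal route: Oak → Spruce → Easton → Juniper → Oak (or its reverse).

Shortest round trip = 32.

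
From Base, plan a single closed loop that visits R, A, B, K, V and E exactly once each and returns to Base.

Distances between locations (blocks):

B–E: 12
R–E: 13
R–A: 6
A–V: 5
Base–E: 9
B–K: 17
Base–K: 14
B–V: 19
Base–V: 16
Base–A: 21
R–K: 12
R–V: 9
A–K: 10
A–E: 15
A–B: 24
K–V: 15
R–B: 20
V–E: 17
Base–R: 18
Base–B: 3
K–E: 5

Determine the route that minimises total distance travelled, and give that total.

There are 360 distinct closed tours to check (reversals are equivalent).
Base → R → A → B → K → V → E → Base: 18+6+24+17+15+17+9 = 106
Base → R → A → B → K → E → V → Base: 18+6+24+17+5+17+16 = 103
Base → R → A → B → V → K → E → Base: 18+6+24+19+15+5+9 = 96
Base → R → A → B → V → E → K → Base: 18+6+24+19+17+5+14 = 103
Base → R → A → B → E → K → V → Base: 18+6+24+12+5+15+16 = 96
Base → R → A → B → E → V → K → Base: 18+6+24+12+17+15+14 = 106
Base → R → A → K → B → V → E → Base: 18+6+10+17+19+17+9 = 96
Base → R → A → K → B → E → V → Base: 18+6+10+17+12+17+16 = 96
… (352 more)
Base → B → V → A → R → K → E → Base: 3+19+5+6+12+5+9 = 59  ← best
The minimum is 59.
One optimal route: Base → B → V → A → R → K → E → Base (or its reverse).

59 blocks — the shortest possible round trip.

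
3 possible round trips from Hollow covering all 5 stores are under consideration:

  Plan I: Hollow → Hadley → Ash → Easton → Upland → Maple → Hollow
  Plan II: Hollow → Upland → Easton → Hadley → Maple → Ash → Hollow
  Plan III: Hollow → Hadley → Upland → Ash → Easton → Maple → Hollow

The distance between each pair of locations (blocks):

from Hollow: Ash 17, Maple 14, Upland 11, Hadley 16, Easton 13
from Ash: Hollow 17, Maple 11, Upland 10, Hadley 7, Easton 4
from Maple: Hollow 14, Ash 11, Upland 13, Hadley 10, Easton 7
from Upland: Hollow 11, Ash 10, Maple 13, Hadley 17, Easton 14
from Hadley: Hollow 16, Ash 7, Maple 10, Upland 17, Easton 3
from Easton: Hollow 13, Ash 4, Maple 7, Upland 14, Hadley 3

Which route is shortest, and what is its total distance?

Plan I: 16 + 7 + 4 + 14 + 13 + 14 = 68
Plan II: 11 + 14 + 3 + 10 + 11 + 17 = 66
Plan III: 16 + 17 + 10 + 4 + 7 + 14 = 68

66 blocks — Plan II is the shortest.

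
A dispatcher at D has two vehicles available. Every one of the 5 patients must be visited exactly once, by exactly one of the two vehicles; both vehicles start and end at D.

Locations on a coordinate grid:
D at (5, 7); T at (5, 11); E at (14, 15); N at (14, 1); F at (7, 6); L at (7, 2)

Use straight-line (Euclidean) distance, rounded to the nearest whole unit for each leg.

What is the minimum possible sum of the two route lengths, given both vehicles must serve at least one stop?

Minimum combined distance: 44.

Check every non-empty split of the stops between the two vehicles; for each half take its own optimal tour:
  {T} + {E, N, F, L}: 8 + 39 = 47
  {E} + {T, N, F, L}: 24 + 30 = 54
  {T, E} + {N, F, L}: 26 + 23 = 49
  {N} + {T, E, F, L}: 22 + 34 = 56
  {T, N} + {E, F, L}: 28 + 32 = 60
  {E, N} + {T, F, L}: 37 + 18 = 55
  … (15 splits in total)
  {F} + {T, E, N, L}: 4 + 40 = 44  ← best
Best: vehicle 1 D → F → D = 4; vehicle 2 D → T → E → N → L → D = 40; combined 44.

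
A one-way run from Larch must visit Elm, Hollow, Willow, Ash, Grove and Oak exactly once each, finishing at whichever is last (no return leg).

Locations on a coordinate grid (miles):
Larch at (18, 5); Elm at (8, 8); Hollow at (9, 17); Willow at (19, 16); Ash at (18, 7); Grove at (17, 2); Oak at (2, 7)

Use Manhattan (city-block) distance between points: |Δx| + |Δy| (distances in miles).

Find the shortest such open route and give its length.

There are 6! = 720 possible orderings.
Larch→Elm→Hollow→Willow→Ash→Grove→Oak: 13+10+11+10+6+20 = 70
Larch→Elm→Hollow→Willow→Ash→Oak→Grove: 13+10+11+10+16+20 = 80
Larch→Elm→Hollow→Willow→Grove→Ash→Oak: 13+10+11+16+6+16 = 72
Larch→Elm→Hollow→Willow→Grove→Oak→Ash: 13+10+11+16+20+16 = 86
Larch→Elm→Hollow→Willow→Oak→Ash→Grove: 13+10+11+26+16+6 = 82
Larch→Elm→Hollow→Willow→Oak→Grove→Ash: 13+10+11+26+20+6 = 86
Larch→Elm→Hollow→Ash→Willow→Grove→Oak: 13+10+19+10+16+20 = 88
Larch→Elm→Hollow→Ash→Willow→Oak→Grove: 13+10+19+10+26+20 = 98
… (712 more)
Larch→Grove→Ash→Willow→Hollow→Elm→Oak: 4+6+10+11+10+7 = 48  ← best
The minimum is 48.
One shortest path: Larch → Grove → Ash → Willow → Hollow → Elm → Oak.

48 miles — the minimum one-way total.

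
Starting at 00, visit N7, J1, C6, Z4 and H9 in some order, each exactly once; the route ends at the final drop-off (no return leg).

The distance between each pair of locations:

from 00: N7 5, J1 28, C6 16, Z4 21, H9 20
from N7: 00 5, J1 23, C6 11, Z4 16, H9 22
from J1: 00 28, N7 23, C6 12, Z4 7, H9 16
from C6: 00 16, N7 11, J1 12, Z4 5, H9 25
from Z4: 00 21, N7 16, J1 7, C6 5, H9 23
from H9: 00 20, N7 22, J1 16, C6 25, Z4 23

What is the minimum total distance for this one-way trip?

44 — the minimum one-way total.

There are 5! = 120 possible orderings.
00→N7→J1→C6→Z4→H9: 5+23+12+5+23 = 68
00→N7→J1→C6→H9→Z4: 5+23+12+25+23 = 88
00→N7→J1→Z4→C6→H9: 5+23+7+5+25 = 65
00→N7→J1→Z4→H9→C6: 5+23+7+23+25 = 83
00→N7→J1→H9→C6→Z4: 5+23+16+25+5 = 74
00→N7→J1→H9→Z4→C6: 5+23+16+23+5 = 72
00→N7→C6→J1→Z4→H9: 5+11+12+7+23 = 58
00→N7→C6→J1→H9→Z4: 5+11+12+16+23 = 67
00→N7→C6→Z4→J1→H9: 5+11+5+7+16 = 44
00→N7→C6→Z4→H9→J1: 5+11+5+23+16 = 60
00→N7→C6→H9→J1→Z4: 5+11+25+16+7 = 64
00→N7→C6→H9→Z4→J1: 5+11+25+23+7 = 71
00→N7→Z4→J1→C6→H9: 5+16+7+12+25 = 65
00→N7→Z4→J1→H9→C6: 5+16+7+16+25 = 69
… (106 more)
The minimum is 44.
One shortest path: 00 → N7 → C6 → Z4 → J1 → H9.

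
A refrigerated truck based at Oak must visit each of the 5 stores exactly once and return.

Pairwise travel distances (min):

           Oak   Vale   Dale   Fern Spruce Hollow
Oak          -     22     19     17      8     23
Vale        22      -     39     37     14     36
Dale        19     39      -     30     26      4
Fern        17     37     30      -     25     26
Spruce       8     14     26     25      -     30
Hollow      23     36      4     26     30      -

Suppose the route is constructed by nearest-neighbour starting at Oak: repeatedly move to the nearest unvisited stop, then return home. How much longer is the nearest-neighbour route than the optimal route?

Excess over optimum: 1 min.

Oak: Spruce=8, Fern=17, Dale=19, Vale=22, Hollow=23 ⇒ Spruce
Spruce: Vale=14, Fern=25, Dale=26, Hollow=30 ⇒ Vale
Vale: Hollow=36, Fern=37, Dale=39 ⇒ Hollow
Hollow: Dale=4, Fern=26 ⇒ Dale
Dale: Fern=30 ⇒ Fern
NN route Oak → Spruce → Vale → Hollow → Dale → Fern → Oak costs 109.
Optimal: Oak → Dale → Hollow → Fern → Vale → Spruce → Oak costs 108 (by enumerating all 60 distinct tours).
Excess = 109 − 108 = 1.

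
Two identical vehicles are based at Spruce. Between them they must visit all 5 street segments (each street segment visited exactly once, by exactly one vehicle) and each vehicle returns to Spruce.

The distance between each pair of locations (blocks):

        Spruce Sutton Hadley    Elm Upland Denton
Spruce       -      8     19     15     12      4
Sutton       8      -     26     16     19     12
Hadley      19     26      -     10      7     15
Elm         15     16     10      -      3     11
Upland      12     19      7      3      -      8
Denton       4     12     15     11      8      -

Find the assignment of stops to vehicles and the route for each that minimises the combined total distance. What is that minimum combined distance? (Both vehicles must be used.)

Check every non-empty split of the stops between the two vehicles; for each half take its own optimal tour:
  {Sutton} + {Hadley, Elm, Upland, Denton}: 16 + 44 = 60
  {Hadley} + {Sutton, Elm, Upland, Denton}: 38 + 39 = 77
  {Sutton, Hadley} + {Elm, Upland, Denton}: 53 + 30 = 83
  {Elm} + {Sutton, Hadley, Upland, Denton}: 30 + 53 = 83
  {Sutton, Elm} + {Hadley, Upland, Denton}: 39 + 38 = 77
  {Hadley, Elm} + {Sutton, Upland, Denton}: 44 + 39 = 83
  … (15 splits in total)
Best: vehicle 1 Spruce → Sutton → Spruce = 16; vehicle 2 Spruce → Hadley → Elm → Upland → Denton → Spruce = 44; combined 60.

60 blocks — the smallest possible combined total.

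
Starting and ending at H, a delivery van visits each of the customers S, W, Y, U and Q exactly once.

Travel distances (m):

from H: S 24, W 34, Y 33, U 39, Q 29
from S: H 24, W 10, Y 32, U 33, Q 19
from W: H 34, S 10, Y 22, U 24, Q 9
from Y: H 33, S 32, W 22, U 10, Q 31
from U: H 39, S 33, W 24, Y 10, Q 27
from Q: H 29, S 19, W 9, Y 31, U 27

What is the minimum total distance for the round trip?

With 5 stops there are 5!/2 = 60 distinct round trips (a route and its reverse cost the same).
H→S→W→Y→U→Q→H: 24+10+22+10+27+29 = 122
H→S→W→Y→Q→U→H: 24+10+22+31+27+39 = 153
H→S→W→U→Y→Q→H: 24+10+24+10+31+29 = 128
H→S→W→U→Q→Y→H: 24+10+24+27+31+33 = 149
H→S→W→Q→Y→U→H: 24+10+9+31+10+39 = 123
H→S→W→Q→U→Y→H: 24+10+9+27+10+33 = 113
H→S→Y→W→U→Q→H: 24+32+22+24+27+29 = 158
H→S→Y→W→Q→U→H: 24+32+22+9+27+39 = 153
H→S→Y→U→W→Q→H: 24+32+10+24+9+29 = 128
H→S→Y→U→Q→W→H: 24+32+10+27+9+34 = 136
H→S→Y→Q→W→U→H: 24+32+31+9+24+39 = 159
H→S→Y→Q→U→W→H: 24+32+31+27+24+34 = 172
H→S→U→W→Y→Q→H: 24+33+24+22+31+29 = 163
H→S→U→W→Q→Y→H: 24+33+24+9+31+33 = 154
… (46 more)
The minimum is 113.
One optimal route: H → S → W → Q → U → Y → H (or its reverse).

Minimum total distance: 113 m.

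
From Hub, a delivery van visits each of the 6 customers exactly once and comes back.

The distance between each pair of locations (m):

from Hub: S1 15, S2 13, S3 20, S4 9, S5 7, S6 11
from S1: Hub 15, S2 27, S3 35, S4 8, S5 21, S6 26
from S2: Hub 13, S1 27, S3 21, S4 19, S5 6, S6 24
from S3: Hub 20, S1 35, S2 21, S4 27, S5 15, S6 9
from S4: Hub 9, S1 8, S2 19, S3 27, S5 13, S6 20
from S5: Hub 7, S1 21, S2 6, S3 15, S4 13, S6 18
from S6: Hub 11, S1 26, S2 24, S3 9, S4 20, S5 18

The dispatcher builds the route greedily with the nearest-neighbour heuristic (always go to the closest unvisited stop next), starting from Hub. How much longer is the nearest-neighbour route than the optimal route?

Hub: S5=7, S4=9, S6=11, S2=13, S1=15, S3=20 ⇒ S5
S5: S2=6, S4=13, S3=15, S6=18, S1=21 ⇒ S2
S2: S4=19, S3=21, S6=24, S1=27 ⇒ S4
S4: S1=8, S6=20, S3=27 ⇒ S1
S1: S6=26, S3=35 ⇒ S6
S6: S3=9 ⇒ S3
NN route Hub → S5 → S2 → S4 → S1 → S6 → S3 → Hub costs 95.
Optimal: Hub → S1 → S4 → S2 → S5 → S3 → S6 → Hub costs 83 (by enumerating all 360 distinct tours).
Excess = 95 − 83 = 12.

The nearest-neighbour route is 12 m longer than optimal.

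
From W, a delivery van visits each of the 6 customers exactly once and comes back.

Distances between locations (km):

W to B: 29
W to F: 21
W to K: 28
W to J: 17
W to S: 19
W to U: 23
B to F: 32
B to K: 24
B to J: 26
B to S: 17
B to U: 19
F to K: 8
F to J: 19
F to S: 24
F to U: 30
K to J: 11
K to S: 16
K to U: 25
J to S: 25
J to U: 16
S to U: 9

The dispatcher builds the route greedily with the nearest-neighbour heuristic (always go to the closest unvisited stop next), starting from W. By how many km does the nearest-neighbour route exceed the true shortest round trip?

6 km longer than the optimal tour.

W: J=17, S=19, F=21, U=23, K=28, B=29 ⇒ J
J: K=11, U=16, F=19, S=25, B=26 ⇒ K
K: F=8, S=16, B=24, U=25 ⇒ F
F: S=24, U=30, B=32 ⇒ S
S: U=9, B=17 ⇒ U
U: B=19 ⇒ B
NN route W → J → K → F → S → U → B → W costs 117.
Optimal: W → B → S → U → J → K → F → W costs 111 (by enumerating all 360 distinct tours).
Excess = 117 − 111 = 6.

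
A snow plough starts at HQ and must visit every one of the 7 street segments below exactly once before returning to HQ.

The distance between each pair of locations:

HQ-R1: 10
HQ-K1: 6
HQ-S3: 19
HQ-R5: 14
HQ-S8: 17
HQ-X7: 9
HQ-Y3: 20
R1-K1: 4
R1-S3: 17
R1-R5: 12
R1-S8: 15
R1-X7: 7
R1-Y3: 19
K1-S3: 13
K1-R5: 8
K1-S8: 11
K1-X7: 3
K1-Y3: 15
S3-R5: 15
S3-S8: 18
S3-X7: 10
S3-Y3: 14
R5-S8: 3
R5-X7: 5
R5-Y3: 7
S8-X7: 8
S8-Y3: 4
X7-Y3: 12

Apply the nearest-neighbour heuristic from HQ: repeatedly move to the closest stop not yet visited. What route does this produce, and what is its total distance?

At HQ the remaining stops are K1 6, X7 9, R1 10, R5 14, S8 17, S3 19, Y3 20; go to K1.
At K1 the remaining stops are X7 3, R1 4, R5 8, S8 11, S3 13, Y3 15; go to X7.
At X7 the remaining stops are R5 5, R1 7, S8 8, S3 10, Y3 12; go to R5.
At R5 the remaining stops are S8 3, Y3 7, R1 12, S3 15; go to S8.
At S8 the remaining stops are Y3 4, R1 15, S3 18; go to Y3.
At Y3 the remaining stops are S3 14, R1 19; go to S3.
At S3 the remaining stops are R1 17; go to R1.
Return R1→HQ: 10.
Total = 6 + 3 + 5 + 3 + 4 + 14 + 17 + 10 = 62.

Nearest-neighbour total = 62; route HQ → K1 → X7 → R5 → S8 → Y3 → S3 → R1 → HQ.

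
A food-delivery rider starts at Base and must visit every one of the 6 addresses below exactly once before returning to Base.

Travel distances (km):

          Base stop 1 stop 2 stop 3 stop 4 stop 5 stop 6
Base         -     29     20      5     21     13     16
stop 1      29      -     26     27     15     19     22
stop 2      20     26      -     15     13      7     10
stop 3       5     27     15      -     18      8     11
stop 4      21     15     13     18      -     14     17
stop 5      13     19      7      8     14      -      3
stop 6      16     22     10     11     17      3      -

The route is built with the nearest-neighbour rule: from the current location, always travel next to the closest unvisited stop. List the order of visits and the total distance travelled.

From Base: distances to unvisited — stop 3=5, stop 5=13, stop 6=16, stop 2=20, stop 4=21, stop 1=29. Nearest is stop 3 (5).
From stop 3: distances to unvisited — stop 5=8, stop 6=11, stop 2=15, stop 4=18, stop 1=27. Nearest is stop 5 (8).
From stop 5: distances to unvisited — stop 6=3, stop 2=7, stop 4=14, stop 1=19. Nearest is stop 6 (3).
From stop 6: distances to unvisited — stop 2=10, stop 4=17, stop 1=22. Nearest is stop 2 (10).
From stop 2: distances to unvisited — stop 4=13, stop 1=26. Nearest is stop 4 (13).
From stop 4: distances to unvisited — stop 1=15. Nearest is stop 1 (15).
Return stop 1→Base: 29.
Total = 5 + 8 + 3 + 10 + 13 + 15 + 29 = 83.

Nearest-neighbour total = 83 km; route Base → stop 3 → stop 5 → stop 6 → stop 2 → stop 4 → stop 1 → Base.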